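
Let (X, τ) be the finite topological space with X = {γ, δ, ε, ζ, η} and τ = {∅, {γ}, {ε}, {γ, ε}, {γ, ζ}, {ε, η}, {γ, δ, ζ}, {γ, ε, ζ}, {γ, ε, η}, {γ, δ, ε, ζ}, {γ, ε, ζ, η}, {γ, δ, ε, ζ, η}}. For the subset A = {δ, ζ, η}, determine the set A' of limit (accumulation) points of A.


A' = {δ}

For each x ∈ X, list the open sets U ∈ τ with x ∈ U, then check whether U ∩ (A ∖ {x}) ≠ ∅ for every such U.
  x = γ: open {γ} ∋ x has {γ} ∩ (A ∖ {γ}) = ∅, so x is NOT a limit point.
  x = δ: opens ∋ x are {γ, δ, ζ}, {γ, δ, ε, ζ}, {γ, δ, ε, ζ, η}; each meets A ∖ {δ}, so x IS a limit point.
  x = ε: open {ε} ∋ x has {ε} ∩ (A ∖ {ε}) = ∅, so x is NOT a limit point.
  x = ζ: open {γ, ζ} ∋ x has {γ, ζ} ∩ (A ∖ {ζ}) = ∅, so x is NOT a limit point.
  x = η: open {ε, η} ∋ x has {ε, η} ∩ (A ∖ {η}) = ∅, so x is NOT a limit point.
Collecting: A' = {δ}.


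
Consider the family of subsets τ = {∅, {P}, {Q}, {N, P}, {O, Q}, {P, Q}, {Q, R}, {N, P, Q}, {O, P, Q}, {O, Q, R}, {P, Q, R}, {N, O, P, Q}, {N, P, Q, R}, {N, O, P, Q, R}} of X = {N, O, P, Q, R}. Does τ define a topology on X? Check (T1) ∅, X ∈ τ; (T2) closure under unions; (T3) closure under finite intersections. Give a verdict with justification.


τ is NOT a topology on X.

Axiom (T1): ∅ ∈ τ? Yes; X ∈ τ? Yes.
Axiom (T2/T3): check pairwise unions and intersections of members of τ.
Counterexample for (T2): {P} ∪ {O, Q, R} = {O, P, Q, R} ∉ τ. Therefore τ is NOT a topology.


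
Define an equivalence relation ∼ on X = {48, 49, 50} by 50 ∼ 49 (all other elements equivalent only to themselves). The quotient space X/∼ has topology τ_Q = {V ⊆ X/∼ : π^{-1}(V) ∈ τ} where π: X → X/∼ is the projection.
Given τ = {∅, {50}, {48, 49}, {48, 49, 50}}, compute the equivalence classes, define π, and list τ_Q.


X/∼ = {[48], [49=50]}; |τ_Q| = 2.

Equivalence classes: [48], [49=50].
Quotient map π: X → X/∼ sends 48 ↦ [48], 49 ↦ [49=50], 50 ↦ [49=50].
For each subset V ⊆ X/∼, compute π^{-1}(V) ⊆ X and check whether π^{-1}(V) ∈ τ. V is open in τ_Q iff π^{-1}(V) ∈ τ.
  V = {}: π^{-1}(V) = ∅ ∈ τ ✓.
  V = {[48]}: π^{-1}(V) = {48} ∉ τ ✗.
  V = {[49=50]}: π^{-1}(V) = {49, 50} ∉ τ ✗.
  V = {[48], [49=50]}: π^{-1}(V) = {48, 49, 50} ∈ τ ✓.
Open sets in the quotient: τ_Q = {{}, {[48], [49=50]}} (2 elements).


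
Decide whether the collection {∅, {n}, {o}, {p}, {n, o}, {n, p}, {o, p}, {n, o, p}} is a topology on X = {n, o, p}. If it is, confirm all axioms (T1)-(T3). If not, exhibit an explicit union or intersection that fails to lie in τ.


τ IS a topology on X.

Axiom (T1): ∅ ∈ τ? Yes; X ∈ τ? Yes.
Axiom (T2/T3): check pairwise unions and intersections of members of τ.
All pairwise intersections and unions checked — each lies in τ. Therefore τ satisfies (T1), (T2), (T3): it IS a topology on X.


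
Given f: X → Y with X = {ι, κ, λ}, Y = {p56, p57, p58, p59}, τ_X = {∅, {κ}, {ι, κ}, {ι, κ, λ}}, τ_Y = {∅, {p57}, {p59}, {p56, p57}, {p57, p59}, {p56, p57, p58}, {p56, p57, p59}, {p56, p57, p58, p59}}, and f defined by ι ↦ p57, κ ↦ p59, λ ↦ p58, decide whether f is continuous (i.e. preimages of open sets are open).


f is NOT continuous.

Compute f^{-1}(U) for each U ∈ τ_Y:
  U = ∅: f^{-1}(U) = ∅ ∈ τ_X ✓.
  U = {p57}: f^{-1}(U) = {ι} ∉ τ_X ✗.
  U = {p59}: f^{-1}(U) = {κ} ∈ τ_X ✓.
  U = {p56, p57}: f^{-1}(U) = {ι} ∉ τ_X ✗.
  U = {p57, p59}: f^{-1}(U) = {ι, κ} ∈ τ_X ✓.
  U = {p56, p57, p58}: f^{-1}(U) = {ι, λ} ∉ τ_X ✗.
  U = {p56, p57, p59}: f^{-1}(U) = {ι, κ} ∈ τ_X ✓.
  U = {p56, p57, p58, p59}: f^{-1}(U) = {ι, κ, λ} ∈ τ_X ✓.
Found U = {p57} with f^{-1}(U) = {ι} not in τ_X. Therefore f is NOT continuous.


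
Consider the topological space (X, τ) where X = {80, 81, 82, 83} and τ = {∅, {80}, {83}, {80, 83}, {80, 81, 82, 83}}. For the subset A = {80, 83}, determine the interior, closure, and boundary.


int(A) = {80, 83}, cl(A) = {80, 81, 82, 83}, ∂A = {81, 82}.

Closed sets in (X, τ) are complements of opens:
  closed(X, τ) = {∅, {81, 82}, {80, 81, 82}, {81, 82, 83}, {80, 81, 82, 83}}.
int(A) = ⋃ {U ∈ τ : U ⊆ A}. Opens contained in A: ∅, {80}, {83}, {80, 83}.
Taking the union of these: int(A) = {80, 83}.
cl(A) = ⋂ {C closed : A ⊆ C}. Closed sets containing A: {80, 81, 82, 83}.
Intersecting these: cl(A) = {80, 81, 82, 83}.
∂A = cl(A) ∖ int(A) = {80, 81, 82, 83} ∖ {80, 83} = {81, 82}.


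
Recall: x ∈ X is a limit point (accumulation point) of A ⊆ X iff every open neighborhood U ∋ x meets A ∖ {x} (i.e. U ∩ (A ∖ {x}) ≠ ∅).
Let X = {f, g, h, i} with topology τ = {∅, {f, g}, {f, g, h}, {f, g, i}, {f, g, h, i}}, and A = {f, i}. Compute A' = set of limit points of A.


A' = {g, h, i}

For each x ∈ X, list the open sets U ∈ τ with x ∈ U, then check whether U ∩ (A ∖ {x}) ≠ ∅ for every such U.
  x = f: open {f, g} ∋ x has {f, g} ∩ (A ∖ {f}) = ∅, so x is NOT a limit point.
  x = g: opens ∋ x are {f, g}, {f, g, h}, {f, g, i}, {f, g, h, i}; each meets A ∖ {g}, so x IS a limit point.
  x = h: opens ∋ x are {f, g, h}, {f, g, h, i}; each meets A ∖ {h}, so x IS a limit point.
  x = i: opens ∋ x are {f, g, i}, {f, g, h, i}; each meets A ∖ {i}, so x IS a limit point.
Collecting: A' = {g, h, i}.


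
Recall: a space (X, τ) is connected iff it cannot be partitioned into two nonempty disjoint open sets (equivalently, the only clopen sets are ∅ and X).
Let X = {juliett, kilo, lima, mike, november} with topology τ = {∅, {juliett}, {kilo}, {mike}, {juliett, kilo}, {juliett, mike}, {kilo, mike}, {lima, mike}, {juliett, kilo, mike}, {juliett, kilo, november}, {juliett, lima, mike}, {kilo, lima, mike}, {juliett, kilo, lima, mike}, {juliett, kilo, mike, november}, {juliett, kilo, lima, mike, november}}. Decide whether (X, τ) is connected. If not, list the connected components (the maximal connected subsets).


(X, τ) is disconnected; components = [{lima, mike}, {juliett, kilo, november}].

Find clopen sets (U ∈ τ with X ∖ U ∈ τ):
  U = ∅, X ∖ U = {juliett, kilo, lima, mike, november} — both open, so U is clopen.
  U = {lima, mike}, X ∖ U = {juliett, kilo, november} — both open, so U is clopen.
  U = {juliett, kilo, november}, X ∖ U = {lima, mike} — both open, so U is clopen.
  U = {juliett, kilo, lima, mike, november}, X ∖ U = ∅ — both open, so U is clopen.
Nontrivial clopen(s) exist: e.g. {lima, mike}. So (X, τ) is disconnected.
Compute connected components by grouping points that agree on all clopens:
  component: {lima, mike}
  component: {juliett, kilo, november}


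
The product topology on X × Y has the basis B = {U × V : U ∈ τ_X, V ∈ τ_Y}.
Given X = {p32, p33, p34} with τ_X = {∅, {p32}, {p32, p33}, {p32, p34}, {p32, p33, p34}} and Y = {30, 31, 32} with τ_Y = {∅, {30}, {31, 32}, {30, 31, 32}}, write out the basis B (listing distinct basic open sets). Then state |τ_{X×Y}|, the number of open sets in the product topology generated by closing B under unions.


Basis B = {∅ × ∅, {p32} × {30}, {p32, p33} × {30}, {p32, p34} × {30}, {p32} × {31, 32}, {p32} × {30, 31, 32}, {p32, p33, p34} × {30}, {p32, p33} × {31, 32}, {p32, p34} × {31, 32}, {p32, p33} × {30, 31, 32}, {p32, p34} × {30, 31, 32}, {p32, p33, p34} × {31, 32}, {p32, p33, p34} × {30, 31, 32}}; |τ_{X×Y}| = 25.

Enumerate products U × V with U ∈ τ_X, V ∈ τ_Y (deduplicated):
  ∅ × ∅ = {} (∅)
  {p32} × {30} = {(p32,30)}
  {p32, p33} × {30} = {(p32,30), (p33,30)}
  {p32, p34} × {30} = {(p32,30), (p34,30)}
  {p32} × {31, 32} = {(p32,31), (p32,32)}
  {p32} × {30, 31, 32} = {(p32,30), (p32,31), (p32,32)}
  {p32, p33, p34} × {30} = {(p32,30), (p33,30), (p34,30)}
  {p32, p33} × {31, 32} = {(p32,31), (p32,32), (p33,31), (p33,32)}
  {p32, p34} × {31, 32} = {(p32,31), (p32,32), (p34,31), (p34,32)}
  {p32, p33} × {30, 31, 32} = {(p32,30), (p32,31), (p32,32), (p33,30), (p33,31), (p33,32)}
  {p32, p34} × {30, 31, 32} = {(p32,30), (p32,31), (p32,32), (p34,30), (p34,31), (p34,32)}
  {p32, p33, p34} × {31, 32} = {(p32,31), (p32,32), (p33,31), (p33,32), (p34,31), (p34,32)}
  {p32, p33, p34} × {30, 31, 32} = {(p32,30), (p32,31), (p32,32), (p33,30), (p33,31), (p33,32), (p34,30), (p34,31), (p34,32)}
These 13 distinct sets form the basis B.
Close under arbitrary unions to get τ_{X×Y}; counting gives |τ_{X×Y}| = 25.


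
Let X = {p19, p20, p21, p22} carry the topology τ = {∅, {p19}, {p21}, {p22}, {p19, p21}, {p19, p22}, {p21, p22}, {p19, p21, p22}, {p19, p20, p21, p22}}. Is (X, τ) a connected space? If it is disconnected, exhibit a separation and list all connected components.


(X, τ) is connected.

Find clopen sets (U ∈ τ with X ∖ U ∈ τ):
  U = ∅, X ∖ U = {p19, p20, p21, p22} — both open, so U is clopen.
  U = {p19, p20, p21, p22}, X ∖ U = ∅ — both open, so U is clopen.
Only trivial clopens (∅ and X) exist, so (X, τ) is connected.
Compute connected components by grouping points that agree on all clopens:
  component: {p19, p20, p21, p22}


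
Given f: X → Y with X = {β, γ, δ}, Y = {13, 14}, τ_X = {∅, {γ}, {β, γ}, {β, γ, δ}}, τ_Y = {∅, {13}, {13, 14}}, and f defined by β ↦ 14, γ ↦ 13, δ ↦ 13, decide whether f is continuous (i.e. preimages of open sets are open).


f is NOT continuous.

Compute f^{-1}(U) for each U ∈ τ_Y:
  U = ∅: f^{-1}(U) = ∅ ∈ τ_X ✓.
  U = {13}: f^{-1}(U) = {γ, δ} ∉ τ_X ✗.
  U = {13, 14}: f^{-1}(U) = {β, γ, δ} ∈ τ_X ✓.
Found U = {13} with f^{-1}(U) = {γ, δ} not in τ_X. Therefore f is NOT continuous.


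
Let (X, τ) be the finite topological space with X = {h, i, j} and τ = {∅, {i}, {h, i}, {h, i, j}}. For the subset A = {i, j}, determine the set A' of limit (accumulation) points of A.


A' = {h, j}

For each x ∈ X, list the open sets U ∈ τ with x ∈ U, then check whether U ∩ (A ∖ {x}) ≠ ∅ for every such U.
  x = h: opens ∋ x are {h, i}, {h, i, j}; each meets A ∖ {h}, so x IS a limit point.
  x = i: open {i} ∋ x has {i} ∩ (A ∖ {i}) = ∅, so x is NOT a limit point.
  x = j: opens ∋ x are {h, i, j}; each meets A ∖ {j}, so x IS a limit point.
Collecting: A' = {h, j}.


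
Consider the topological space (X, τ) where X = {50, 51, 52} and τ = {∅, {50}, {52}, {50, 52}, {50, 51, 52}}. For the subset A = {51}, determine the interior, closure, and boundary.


int(A) = ∅, cl(A) = {51}, ∂A = {51}.

Closed sets in (X, τ) are complements of opens:
  closed(X, τ) = {∅, {51}, {50, 51}, {51, 52}, {50, 51, 52}}.
int(A) = ⋃ {U ∈ τ : U ⊆ A}. Opens contained in A: ∅.
Taking the union of these: int(A) = ∅.
cl(A) = ⋂ {C closed : A ⊆ C}. Closed sets containing A: {51}, {50, 51}, {51, 52}, {50, 51, 52}.
Intersecting these: cl(A) = {51}.
∂A = cl(A) ∖ int(A) = {51} ∖ ∅ = {51}.


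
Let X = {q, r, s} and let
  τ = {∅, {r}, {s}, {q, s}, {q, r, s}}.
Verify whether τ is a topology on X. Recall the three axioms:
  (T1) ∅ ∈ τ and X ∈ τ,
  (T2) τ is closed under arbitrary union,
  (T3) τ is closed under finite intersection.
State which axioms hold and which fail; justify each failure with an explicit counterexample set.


τ is NOT a topology on X.

Axiom (T1): ∅ ∈ τ? Yes; X ∈ τ? Yes.
Axiom (T2/T3): check pairwise unions and intersections of members of τ.
Counterexample for (T2): {r} ∪ {s} = {r, s} ∉ τ. Therefore τ is NOT a topology.


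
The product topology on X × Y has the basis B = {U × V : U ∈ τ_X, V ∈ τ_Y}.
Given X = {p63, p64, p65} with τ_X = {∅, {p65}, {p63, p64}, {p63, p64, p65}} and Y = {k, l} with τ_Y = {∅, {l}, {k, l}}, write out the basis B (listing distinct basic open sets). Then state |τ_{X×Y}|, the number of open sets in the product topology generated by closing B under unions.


Basis B = {∅ × ∅, {p65} × {l}, {p63, p64} × {l}, {p65} × {k, l}, {p63, p64, p65} × {l}, {p63, p64} × {k, l}, {p63, p64, p65} × {k, l}}; |τ_{X×Y}| = 9.

Enumerate products U × V with U ∈ τ_X, V ∈ τ_Y (deduplicated):
  ∅ × ∅ = {} (∅)
  {p65} × {l} = {(p65,l)}
  {p63, p64} × {l} = {(p63,l), (p64,l)}
  {p65} × {k, l} = {(p65,k), (p65,l)}
  {p63, p64, p65} × {l} = {(p63,l), (p64,l), (p65,l)}
  {p63, p64} × {k, l} = {(p63,k), (p63,l), (p64,k), (p64,l)}
  {p63, p64, p65} × {k, l} = {(p63,k), (p63,l), (p64,k), (p64,l), (p65,k), (p65,l)}
These 7 distinct sets form the basis B.
Close under arbitrary unions to get τ_{X×Y}; counting gives |τ_{X×Y}| = 9.


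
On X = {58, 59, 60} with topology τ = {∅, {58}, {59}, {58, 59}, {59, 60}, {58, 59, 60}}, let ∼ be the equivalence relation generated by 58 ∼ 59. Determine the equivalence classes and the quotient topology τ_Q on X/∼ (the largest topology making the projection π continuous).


X/∼ = {[58=59], [60]}; |τ_Q| = 3.

Equivalence classes: [58=59], [60].
Quotient map π: X → X/∼ sends 58 ↦ [58=59], 59 ↦ [58=59], 60 ↦ [60].
For each subset V ⊆ X/∼, compute π^{-1}(V) ⊆ X and check whether π^{-1}(V) ∈ τ. V is open in τ_Q iff π^{-1}(V) ∈ τ.
  V = {}: π^{-1}(V) = ∅ ∈ τ ✓.
  V = {[58=59]}: π^{-1}(V) = {58, 59} ∈ τ ✓.
  V = {[60]}: π^{-1}(V) = {60} ∉ τ ✗.
  V = {[58=59], [60]}: π^{-1}(V) = {58, 59, 60} ∈ τ ✓.
Open sets in the quotient: τ_Q = {{}, {[58=59]}, {[58=59], [60]}} (3 elements).


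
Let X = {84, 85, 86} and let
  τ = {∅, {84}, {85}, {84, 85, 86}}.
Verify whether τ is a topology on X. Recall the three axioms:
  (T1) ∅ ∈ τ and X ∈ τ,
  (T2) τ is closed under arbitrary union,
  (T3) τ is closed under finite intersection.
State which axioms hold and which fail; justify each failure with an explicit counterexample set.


τ is NOT a topology on X.

Axiom (T1): ∅ ∈ τ? Yes; X ∈ τ? Yes.
Axiom (T2/T3): check pairwise unions and intersections of members of τ.
Counterexample for (T2): {84} ∪ {85} = {84, 85} ∉ τ. Therefore τ is NOT a topology.


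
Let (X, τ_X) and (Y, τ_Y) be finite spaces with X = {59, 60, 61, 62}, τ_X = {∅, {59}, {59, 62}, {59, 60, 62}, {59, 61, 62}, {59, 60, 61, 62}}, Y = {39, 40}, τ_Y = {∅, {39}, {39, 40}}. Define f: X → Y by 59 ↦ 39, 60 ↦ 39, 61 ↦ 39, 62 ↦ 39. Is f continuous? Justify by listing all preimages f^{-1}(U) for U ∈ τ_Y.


f IS continuous.

Compute f^{-1}(U) for each U ∈ τ_Y:
  U = ∅: f^{-1}(U) = ∅ ∈ τ_X ✓.
  U = {39}: f^{-1}(U) = {59, 60, 61, 62} ∈ τ_X ✓.
  U = {39, 40}: f^{-1}(U) = {59, 60, 61, 62} ∈ τ_X ✓.
Every preimage lies in τ_X, so f IS continuous.


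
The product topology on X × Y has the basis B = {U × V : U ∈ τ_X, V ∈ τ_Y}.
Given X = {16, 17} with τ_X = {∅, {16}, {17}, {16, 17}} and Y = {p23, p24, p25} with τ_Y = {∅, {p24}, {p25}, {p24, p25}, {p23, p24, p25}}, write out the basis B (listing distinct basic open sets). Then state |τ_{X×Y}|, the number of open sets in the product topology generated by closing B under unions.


Basis B = {∅ × ∅, {16} × {p24}, {16} × {p25}, {17} × {p24}, {17} × {p25}, {16} × {p24, p25}, {16, 17} × {p24}, {16, 17} × {p25}, {17} × {p24, p25}, {16} × {p23, p24, p25}, {17} × {p23, p24, p25}, {16, 17} × {p24, p25}, {16, 17} × {p23, p24, p25}}; |τ_{X×Y}| = 25.

Enumerate products U × V with U ∈ τ_X, V ∈ τ_Y (deduplicated):
  ∅ × ∅ = {} (∅)
  {16} × {p24} = {(16,p24)}
  {16} × {p25} = {(16,p25)}
  {17} × {p24} = {(17,p24)}
  {17} × {p25} = {(17,p25)}
  {16} × {p24, p25} = {(16,p24), (16,p25)}
  {16, 17} × {p24} = {(16,p24), (17,p24)}
  {16, 17} × {p25} = {(16,p25), (17,p25)}
  {17} × {p24, p25} = {(17,p24), (17,p25)}
  {16} × {p23, p24, p25} = {(16,p23), (16,p24), (16,p25)}
  {17} × {p23, p24, p25} = {(17,p23), (17,p24), (17,p25)}
  {16, 17} × {p24, p25} = {(16,p24), (16,p25), (17,p24), (17,p25)}
  {16, 17} × {p23, p24, p25} = {(16,p23), (16,p24), (16,p25), (17,p23), (17,p24), (17,p25)}
These 13 distinct sets form the basis B.
Close under arbitrary unions to get τ_{X×Y}; counting gives |τ_{X×Y}| = 25.


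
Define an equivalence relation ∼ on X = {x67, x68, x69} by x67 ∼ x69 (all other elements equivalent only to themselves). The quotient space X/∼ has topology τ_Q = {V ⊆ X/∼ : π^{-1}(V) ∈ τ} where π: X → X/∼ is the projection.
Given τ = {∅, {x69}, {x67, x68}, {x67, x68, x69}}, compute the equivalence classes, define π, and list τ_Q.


X/∼ = {[x67=x69], [x68]}; |τ_Q| = 2.

Equivalence classes: [x67=x69], [x68].
Quotient map π: X → X/∼ sends x67 ↦ [x67=x69], x68 ↦ [x68], x69 ↦ [x67=x69].
For each subset V ⊆ X/∼, compute π^{-1}(V) ⊆ X and check whether π^{-1}(V) ∈ τ. V is open in τ_Q iff π^{-1}(V) ∈ τ.
  V = {}: π^{-1}(V) = ∅ ∈ τ ✓.
  V = {[x67=x69]}: π^{-1}(V) = {x67, x69} ∉ τ ✗.
  V = {[x68]}: π^{-1}(V) = {x68} ∉ τ ✗.
  V = {[x67=x69], [x68]}: π^{-1}(V) = {x67, x68, x69} ∈ τ ✓.
Open sets in the quotient: τ_Q = {{}, {[x67=x69], [x68]}} (2 elements).


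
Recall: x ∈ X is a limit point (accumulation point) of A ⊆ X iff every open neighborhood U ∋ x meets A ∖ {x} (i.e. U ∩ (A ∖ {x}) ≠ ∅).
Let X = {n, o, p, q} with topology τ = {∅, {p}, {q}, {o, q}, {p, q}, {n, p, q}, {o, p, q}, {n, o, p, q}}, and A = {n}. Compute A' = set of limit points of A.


A' = ∅

For each x ∈ X, list the open sets U ∈ τ with x ∈ U, then check whether U ∩ (A ∖ {x}) ≠ ∅ for every such U.
  x = n: open {n, p, q} ∋ x has {n, p, q} ∩ (A ∖ {n}) = ∅, so x is NOT a limit point.
  x = o: open {o, q} ∋ x has {o, q} ∩ (A ∖ {o}) = ∅, so x is NOT a limit point.
  x = p: open {p} ∋ x has {p} ∩ (A ∖ {p}) = ∅, so x is NOT a limit point.
  x = q: open {q} ∋ x has {q} ∩ (A ∖ {q}) = ∅, so x is NOT a limit point.
Collecting: A' = ∅.


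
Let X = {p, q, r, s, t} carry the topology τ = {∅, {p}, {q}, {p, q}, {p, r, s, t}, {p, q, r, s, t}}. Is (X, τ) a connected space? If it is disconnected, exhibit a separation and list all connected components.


(X, τ) is disconnected; components = [{q}, {p, r, s, t}].

Find clopen sets (U ∈ τ with X ∖ U ∈ τ):
  U = ∅, X ∖ U = {p, q, r, s, t} — both open, so U is clopen.
  U = {q}, X ∖ U = {p, r, s, t} — both open, so U is clopen.
  U = {p, r, s, t}, X ∖ U = {q} — both open, so U is clopen.
  U = {p, q, r, s, t}, X ∖ U = ∅ — both open, so U is clopen.
Nontrivial clopen(s) exist: e.g. {q}. So (X, τ) is disconnected.
Compute connected components by grouping points that agree on all clopens:
  component: {q}
  component: {p, r, s, t}


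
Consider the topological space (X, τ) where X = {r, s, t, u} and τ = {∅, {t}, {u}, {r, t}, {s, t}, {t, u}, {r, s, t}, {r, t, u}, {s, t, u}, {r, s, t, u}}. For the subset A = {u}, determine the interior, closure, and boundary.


int(A) = {u}, cl(A) = {u}, ∂A = ∅.

Closed sets in (X, τ) are complements of opens:
  closed(X, τ) = {∅, {r}, {s}, {u}, {r, s}, {r, u}, {s, u}, {r, s, t}, {r, s, u}, {r, s, t, u}}.
int(A) = ⋃ {U ∈ τ : U ⊆ A}. Opens contained in A: ∅, {u}.
Taking the union of these: int(A) = {u}.
cl(A) = ⋂ {C closed : A ⊆ C}. Closed sets containing A: {u}, {r, u}, {s, u}, {r, s, u}, {r, s, t, u}.
Intersecting these: cl(A) = {u}.
∂A = cl(A) ∖ int(A) = {u} ∖ {u} = ∅.


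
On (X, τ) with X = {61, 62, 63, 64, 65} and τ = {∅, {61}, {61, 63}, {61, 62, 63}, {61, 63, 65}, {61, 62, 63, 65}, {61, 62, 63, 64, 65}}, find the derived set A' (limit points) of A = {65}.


A' = {64}

For each x ∈ X, list the open sets U ∈ τ with x ∈ U, then check whether U ∩ (A ∖ {x}) ≠ ∅ for every such U.
  x = 61: open {61} ∋ x has {61} ∩ (A ∖ {61}) = ∅, so x is NOT a limit point.
  x = 62: open {61, 62, 63} ∋ x has {61, 62, 63} ∩ (A ∖ {62}) = ∅, so x is NOT a limit point.
  x = 63: open {61, 63} ∋ x has {61, 63} ∩ (A ∖ {63}) = ∅, so x is NOT a limit point.
  x = 64: opens ∋ x are {61, 62, 63, 64, 65}; each meets A ∖ {64}, so x IS a limit point.
  x = 65: open {61, 63, 65} ∋ x has {61, 63, 65} ∩ (A ∖ {65}) = ∅, so x is NOT a limit point.
Collecting: A' = {64}.


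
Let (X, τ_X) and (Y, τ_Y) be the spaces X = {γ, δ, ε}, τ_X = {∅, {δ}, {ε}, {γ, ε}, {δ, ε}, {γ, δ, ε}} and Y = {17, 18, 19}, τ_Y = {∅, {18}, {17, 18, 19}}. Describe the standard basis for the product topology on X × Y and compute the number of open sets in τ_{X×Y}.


Basis B = {∅ × ∅, {δ} × {18}, {ε} × {18}, {γ, ε} × {18}, {δ, ε} × {18}, {γ, δ, ε} × {18}, {δ} × {17, 18, 19}, {ε} × {17, 18, 19}, {γ, ε} × {17, 18, 19}, {δ, ε} × {17, 18, 19}, {γ, δ, ε} × {17, 18, 19}}; |τ_{X×Y}| = 18.

Enumerate products U × V with U ∈ τ_X, V ∈ τ_Y (deduplicated):
  ∅ × ∅ = {} (∅)
  {δ} × {18} = {(δ,18)}
  {ε} × {18} = {(ε,18)}
  {γ, ε} × {18} = {(γ,18), (ε,18)}
  {δ, ε} × {18} = {(δ,18), (ε,18)}
  {γ, δ, ε} × {18} = {(γ,18), (δ,18), (ε,18)}
  {δ} × {17, 18, 19} = {(δ,17), (δ,18), (δ,19)}
  {ε} × {17, 18, 19} = {(ε,17), (ε,18), (ε,19)}
  {γ, ε} × {17, 18, 19} = {(γ,17), (γ,18), (γ,19), (ε,17), (ε,18), (ε,19)}
  {δ, ε} × {17, 18, 19} = {(δ,17), (δ,18), (δ,19), (ε,17), (ε,18), (ε,19)}
  {γ, δ, ε} × {17, 18, 19} = {(γ,17), (γ,18), (γ,19), (δ,17), (δ,18), (δ,19), (ε,17), (ε,18), (ε,19)}
These 11 distinct sets form the basis B.
Close under arbitrary unions to get τ_{X×Y}; counting gives |τ_{X×Y}| = 18.


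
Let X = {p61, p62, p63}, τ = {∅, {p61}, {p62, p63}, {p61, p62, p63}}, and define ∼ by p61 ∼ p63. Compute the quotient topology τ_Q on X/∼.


X/∼ = {[p61=p63], [p62]}; |τ_Q| = 2.

Equivalence classes: [p61=p63], [p62].
Quotient map π: X → X/∼ sends p61 ↦ [p61=p63], p62 ↦ [p62], p63 ↦ [p61=p63].
For each subset V ⊆ X/∼, compute π^{-1}(V) ⊆ X and check whether π^{-1}(V) ∈ τ. V is open in τ_Q iff π^{-1}(V) ∈ τ.
  V = {}: π^{-1}(V) = ∅ ∈ τ ✓.
  V = {[p61=p63]}: π^{-1}(V) = {p61, p63} ∉ τ ✗.
  V = {[p62]}: π^{-1}(V) = {p62} ∉ τ ✗.
  V = {[p61=p63], [p62]}: π^{-1}(V) = {p61, p62, p63} ∈ τ ✓.
Open sets in the quotient: τ_Q = {{}, {[p61=p63], [p62]}} (2 elements).


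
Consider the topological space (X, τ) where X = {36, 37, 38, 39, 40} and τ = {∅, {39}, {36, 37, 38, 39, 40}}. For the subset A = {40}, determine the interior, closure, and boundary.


int(A) = ∅, cl(A) = {36, 37, 38, 40}, ∂A = {36, 37, 38, 40}.

Closed sets in (X, τ) are complements of opens:
  closed(X, τ) = {∅, {36, 37, 38, 40}, {36, 37, 38, 39, 40}}.
int(A) = ⋃ {U ∈ τ : U ⊆ A}. Opens contained in A: ∅.
Taking the union of these: int(A) = ∅.
cl(A) = ⋂ {C closed : A ⊆ C}. Closed sets containing A: {36, 37, 38, 40}, {36, 37, 38, 39, 40}.
Intersecting these: cl(A) = {36, 37, 38, 40}.
∂A = cl(A) ∖ int(A) = {36, 37, 38, 40} ∖ ∅ = {36, 37, 38, 40}.


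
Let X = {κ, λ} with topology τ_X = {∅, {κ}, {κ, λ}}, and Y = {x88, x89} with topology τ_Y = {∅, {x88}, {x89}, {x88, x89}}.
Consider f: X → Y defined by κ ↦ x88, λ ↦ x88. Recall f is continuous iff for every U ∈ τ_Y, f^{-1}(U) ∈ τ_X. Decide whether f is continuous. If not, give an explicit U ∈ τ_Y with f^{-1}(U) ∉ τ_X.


f IS continuous.

Compute f^{-1}(U) for each U ∈ τ_Y:
  U = ∅: f^{-1}(U) = ∅ ∈ τ_X ✓.
  U = {x88}: f^{-1}(U) = {κ, λ} ∈ τ_X ✓.
  U = {x89}: f^{-1}(U) = ∅ ∈ τ_X ✓.
  U = {x88, x89}: f^{-1}(U) = {κ, λ} ∈ τ_X ✓.
Every preimage lies in τ_X, so f IS continuous.


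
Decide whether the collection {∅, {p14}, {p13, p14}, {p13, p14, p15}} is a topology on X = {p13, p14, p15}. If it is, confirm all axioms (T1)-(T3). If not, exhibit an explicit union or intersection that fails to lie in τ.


τ IS a topology on X.

Axiom (T1): ∅ ∈ τ? Yes; X ∈ τ? Yes.
Axiom (T2/T3): check pairwise unions and intersections of members of τ.
All pairwise intersections and unions checked — each lies in τ. Therefore τ satisfies (T1), (T2), (T3): it IS a topology on X.


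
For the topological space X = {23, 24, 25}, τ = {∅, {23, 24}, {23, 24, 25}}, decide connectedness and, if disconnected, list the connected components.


(X, τ) is connected.

Find clopen sets (U ∈ τ with X ∖ U ∈ τ):
  U = ∅, X ∖ U = {23, 24, 25} — both open, so U is clopen.
  U = {23, 24, 25}, X ∖ U = ∅ — both open, so U is clopen.
Only trivial clopens (∅ and X) exist, so (X, τ) is connected.
Compute connected components by grouping points that agree on all clopens:
  component: {23, 24, 25}


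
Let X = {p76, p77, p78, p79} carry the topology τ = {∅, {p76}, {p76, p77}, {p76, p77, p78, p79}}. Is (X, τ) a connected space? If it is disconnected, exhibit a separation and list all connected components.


(X, τ) is connected.

Find clopen sets (U ∈ τ with X ∖ U ∈ τ):
  U = ∅, X ∖ U = {p76, p77, p78, p79} — both open, so U is clopen.
  U = {p76, p77, p78, p79}, X ∖ U = ∅ — both open, so U is clopen.
Only trivial clopens (∅ and X) exist, so (X, τ) is connected.
Compute connected components by grouping points that agree on all clopens:
  component: {p76, p77, p78, p79}


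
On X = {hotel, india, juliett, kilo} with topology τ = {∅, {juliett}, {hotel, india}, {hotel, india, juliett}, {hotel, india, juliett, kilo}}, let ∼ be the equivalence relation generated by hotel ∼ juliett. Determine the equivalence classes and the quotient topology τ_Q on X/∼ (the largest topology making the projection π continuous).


X/∼ = {[hotel=juliett], [india], [kilo]}; |τ_Q| = 3.

Equivalence classes: [hotel=juliett], [india], [kilo].
Quotient map π: X → X/∼ sends hotel ↦ [hotel=juliett], india ↦ [india], juliett ↦ [hotel=juliett], kilo ↦ [kilo].
For each subset V ⊆ X/∼, compute π^{-1}(V) ⊆ X and check whether π^{-1}(V) ∈ τ. V is open in τ_Q iff π^{-1}(V) ∈ τ.
  V = {}: π^{-1}(V) = ∅ ∈ τ ✓.
  V = {[hotel=juliett]}: π^{-1}(V) = {hotel, juliett} ∉ τ ✗.
  V = {[india]}: π^{-1}(V) = {india} ∉ τ ✗.
  V = {[hotel=juliett], [india]}: π^{-1}(V) = {hotel, india, juliett} ∈ τ ✓.
  V = {[kilo]}: π^{-1}(V) = {kilo} ∉ τ ✗.
  V = {[hotel=juliett], [kilo]}: π^{-1}(V) = {hotel, juliett, kilo} ∉ τ ✗.
  V = {[india], [kilo]}: π^{-1}(V) = {india, kilo} ∉ τ ✗.
  V = {[hotel=juliett], [india], [kilo]}: π^{-1}(V) = {hotel, india, juliett, kilo} ∈ τ ✓.
Open sets in the quotient: τ_Q = {{}, {[hotel=juliett], [india]}, {[hotel=juliett], [india], [kilo]}} (3 elements).


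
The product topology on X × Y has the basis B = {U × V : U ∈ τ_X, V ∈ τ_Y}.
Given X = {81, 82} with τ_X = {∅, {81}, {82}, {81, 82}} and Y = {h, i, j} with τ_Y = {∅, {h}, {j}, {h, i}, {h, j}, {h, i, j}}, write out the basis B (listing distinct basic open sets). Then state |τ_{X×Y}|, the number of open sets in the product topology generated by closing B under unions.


Basis B = {∅ × ∅, {81} × {h}, {81} × {j}, {82} × {h}, {82} × {j}, {81} × {h, i}, {81} × {h, j}, {81, 82} × {h}, {81, 82} × {j}, {82} × {h, i}, {82} × {h, j}, {81} × {h, i, j}, {82} × {h, i, j}, {81, 82} × {h, i}, {81, 82} × {h, j}, {81, 82} × {h, i, j}}; |τ_{X×Y}| = 36.

Enumerate products U × V with U ∈ τ_X, V ∈ τ_Y (deduplicated):
  ∅ × ∅ = {} (∅)
  {81} × {h} = {(81,h)}
  {81} × {j} = {(81,j)}
  {82} × {h} = {(82,h)}
  {82} × {j} = {(82,j)}
  {81} × {h, i} = {(81,h), (81,i)}
  {81} × {h, j} = {(81,h), (81,j)}
  {81, 82} × {h} = {(81,h), (82,h)}
  {81, 82} × {j} = {(81,j), (82,j)}
  {82} × {h, i} = {(82,h), (82,i)}
  {82} × {h, j} = {(82,h), (82,j)}
  {81} × {h, i, j} = {(81,h), (81,i), (81,j)}
  {82} × {h, i, j} = {(82,h), (82,i), (82,j)}
  {81, 82} × {h, i} = {(81,h), (81,i), (82,h), (82,i)}
  {81, 82} × {h, j} = {(81,h), (81,j), (82,h), (82,j)}
  {81, 82} × {h, i, j} = {(81,h), (81,i), (81,j), (82,h), (82,i), (82,j)}
These 16 distinct sets form the basis B.
Close under arbitrary unions to get τ_{X×Y}; counting gives |τ_{X×Y}| = 36.


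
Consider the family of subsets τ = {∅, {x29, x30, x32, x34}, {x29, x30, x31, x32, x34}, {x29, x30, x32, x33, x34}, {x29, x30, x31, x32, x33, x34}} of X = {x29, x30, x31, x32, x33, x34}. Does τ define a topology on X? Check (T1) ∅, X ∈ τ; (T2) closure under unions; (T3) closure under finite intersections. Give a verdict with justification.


τ IS a topology on X.

Axiom (T1): ∅ ∈ τ? Yes; X ∈ τ? Yes.
Axiom (T2/T3): check pairwise unions and intersections of members of τ.
All pairwise intersections and unions checked — each lies in τ. Therefore τ satisfies (T1), (T2), (T3): it IS a topology on X.


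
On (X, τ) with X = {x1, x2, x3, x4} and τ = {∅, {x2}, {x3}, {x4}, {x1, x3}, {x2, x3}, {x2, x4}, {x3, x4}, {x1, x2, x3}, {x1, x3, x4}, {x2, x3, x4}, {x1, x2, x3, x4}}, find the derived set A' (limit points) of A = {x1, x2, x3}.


A' = {x1}

For each x ∈ X, list the open sets U ∈ τ with x ∈ U, then check whether U ∩ (A ∖ {x}) ≠ ∅ for every such U.
  x = x1: opens ∋ x are {x1, x3}, {x1, x2, x3}, {x1, x3, x4}, {x1, x2, x3, x4}; each meets A ∖ {x1}, so x IS a limit point.
  x = x2: open {x2} ∋ x has {x2} ∩ (A ∖ {x2}) = ∅, so x is NOT a limit point.
  x = x3: open {x3} ∋ x has {x3} ∩ (A ∖ {x3}) = ∅, so x is NOT a limit point.
  x = x4: open {x4} ∋ x has {x4} ∩ (A ∖ {x4}) = ∅, so x is NOT a limit point.
Collecting: A' = {x1}.


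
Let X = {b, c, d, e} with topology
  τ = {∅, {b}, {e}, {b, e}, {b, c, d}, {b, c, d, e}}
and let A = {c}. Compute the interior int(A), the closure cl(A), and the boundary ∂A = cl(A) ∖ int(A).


int(A) = ∅, cl(A) = {c, d}, ∂A = {c, d}.

Closed sets in (X, τ) are complements of opens:
  closed(X, τ) = {∅, {e}, {c, d}, {b, c, d}, {c, d, e}, {b, c, d, e}}.
int(A) = ⋃ {U ∈ τ : U ⊆ A}. Opens contained in A: ∅.
Taking the union of these: int(A) = ∅.
cl(A) = ⋂ {C closed : A ⊆ C}. Closed sets containing A: {c, d}, {b, c, d}, {c, d, e}, {b, c, d, e}.
Intersecting these: cl(A) = {c, d}.
∂A = cl(A) ∖ int(A) = {c, d} ∖ ∅ = {c, d}.


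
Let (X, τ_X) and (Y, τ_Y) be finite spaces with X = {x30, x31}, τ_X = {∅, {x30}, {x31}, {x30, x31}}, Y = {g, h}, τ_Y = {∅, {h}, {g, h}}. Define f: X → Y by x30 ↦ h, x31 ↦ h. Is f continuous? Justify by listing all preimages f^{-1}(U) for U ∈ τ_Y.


f IS continuous.

Compute f^{-1}(U) for each U ∈ τ_Y:
  U = ∅: f^{-1}(U) = ∅ ∈ τ_X ✓.
  U = {h}: f^{-1}(U) = {x30, x31} ∈ τ_X ✓.
  U = {g, h}: f^{-1}(U) = {x30, x31} ∈ τ_X ✓.
Every preimage lies in τ_X, so f IS continuous.


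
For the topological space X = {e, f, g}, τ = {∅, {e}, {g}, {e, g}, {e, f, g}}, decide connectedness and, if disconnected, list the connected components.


(X, τ) is connected.

Find clopen sets (U ∈ τ with X ∖ U ∈ τ):
  U = ∅, X ∖ U = {e, f, g} — both open, so U is clopen.
  U = {e, f, g}, X ∖ U = ∅ — both open, so U is clopen.
Only trivial clopens (∅ and X) exist, so (X, τ) is connected.
Compute connected components by grouping points that agree on all clopens:
  component: {e, f, g}


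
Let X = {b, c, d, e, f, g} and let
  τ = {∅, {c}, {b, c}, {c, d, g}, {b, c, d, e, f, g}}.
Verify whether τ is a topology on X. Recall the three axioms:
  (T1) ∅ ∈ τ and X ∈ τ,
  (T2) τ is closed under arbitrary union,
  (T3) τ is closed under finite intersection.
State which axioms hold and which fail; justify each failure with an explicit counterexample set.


τ is NOT a topology on X.

Axiom (T1): ∅ ∈ τ? Yes; X ∈ τ? Yes.
Axiom (T2/T3): check pairwise unions and intersections of members of τ.
Counterexample for (T2): {b, c} ∪ {c, d, g} = {b, c, d, g} ∉ τ. Therefore τ is NOT a topology.


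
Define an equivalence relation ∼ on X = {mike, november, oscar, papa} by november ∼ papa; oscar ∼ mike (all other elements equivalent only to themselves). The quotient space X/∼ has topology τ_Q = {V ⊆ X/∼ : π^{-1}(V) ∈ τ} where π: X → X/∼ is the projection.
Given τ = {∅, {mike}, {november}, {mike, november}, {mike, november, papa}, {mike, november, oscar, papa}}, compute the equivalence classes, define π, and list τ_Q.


X/∼ = {[mike=oscar], [november=papa]}; |τ_Q| = 2.

Equivalence classes: [mike=oscar], [november=papa].
Quotient map π: X → X/∼ sends mike ↦ [mike=oscar], november ↦ [november=papa], oscar ↦ [mike=oscar], papa ↦ [november=papa].
For each subset V ⊆ X/∼, compute π^{-1}(V) ⊆ X and check whether π^{-1}(V) ∈ τ. V is open in τ_Q iff π^{-1}(V) ∈ τ.
  V = {}: π^{-1}(V) = ∅ ∈ τ ✓.
  V = {[mike=oscar]}: π^{-1}(V) = {mike, oscar} ∉ τ ✗.
  V = {[november=papa]}: π^{-1}(V) = {november, papa} ∉ τ ✗.
  V = {[mike=oscar], [november=papa]}: π^{-1}(V) = {mike, november, oscar, papa} ∈ τ ✓.
Open sets in the quotient: τ_Q = {{}, {[mike=oscar], [november=papa]}} (2 elements).


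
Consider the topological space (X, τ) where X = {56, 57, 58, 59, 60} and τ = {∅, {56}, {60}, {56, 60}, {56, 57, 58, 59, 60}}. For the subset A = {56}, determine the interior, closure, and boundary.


int(A) = {56}, cl(A) = {56, 57, 58, 59}, ∂A = {57, 58, 59}.

Closed sets in (X, τ) are complements of opens:
  closed(X, τ) = {∅, {57, 58, 59}, {56, 57, 58, 59}, {57, 58, 59, 60}, {56, 57, 58, 59, 60}}.
int(A) = ⋃ {U ∈ τ : U ⊆ A}. Opens contained in A: ∅, {56}.
Taking the union of these: int(A) = {56}.
cl(A) = ⋂ {C closed : A ⊆ C}. Closed sets containing A: {56, 57, 58, 59}, {56, 57, 58, 59, 60}.
Intersecting these: cl(A) = {56, 57, 58, 59}.
∂A = cl(A) ∖ int(A) = {56, 57, 58, 59} ∖ {56} = {57, 58, 59}.


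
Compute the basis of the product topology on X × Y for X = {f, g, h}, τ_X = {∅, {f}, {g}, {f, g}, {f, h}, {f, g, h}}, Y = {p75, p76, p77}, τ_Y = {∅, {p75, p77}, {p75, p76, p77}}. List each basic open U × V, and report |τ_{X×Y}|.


Basis B = {∅ × ∅, {f} × {p75, p77}, {g} × {p75, p77}, {f} × {p75, p76, p77}, {g} × {p75, p76, p77}, {f, g} × {p75, p77}, {f, h} × {p75, p77}, {f, g} × {p75, p76, p77}, {f, h} × {p75, p76, p77}, {f, g, h} × {p75, p77}, {f, g, h} × {p75, p76, p77}}; |τ_{X×Y}| = 18.

Enumerate products U × V with U ∈ τ_X, V ∈ τ_Y (deduplicated):
  ∅ × ∅ = {} (∅)
  {f} × {p75, p77} = {(f,p75), (f,p77)}
  {g} × {p75, p77} = {(g,p75), (g,p77)}
  {f} × {p75, p76, p77} = {(f,p75), (f,p76), (f,p77)}
  {g} × {p75, p76, p77} = {(g,p75), (g,p76), (g,p77)}
  {f, g} × {p75, p77} = {(f,p75), (f,p77), (g,p75), (g,p77)}
  {f, h} × {p75, p77} = {(f,p75), (f,p77), (h,p75), (h,p77)}
  {f, g} × {p75, p76, p77} = {(f,p75), (f,p76), (f,p77), (g,p75), (g,p76), (g,p77)}
  {f, h} × {p75, p76, p77} = {(f,p75), (f,p76), (f,p77), (h,p75), (h,p76), (h,p77)}
  {f, g, h} × {p75, p77} = {(f,p75), (f,p77), (g,p75), (g,p77), (h,p75), (h,p77)}
  {f, g, h} × {p75, p76, p77} = {(f,p75), (f,p76), (f,p77), (g,p75), (g,p76), (g,p77), (h,p75), (h,p76), (h,p77)}
These 11 distinct sets form the basis B.
Close under arbitrary unions to get τ_{X×Y}; counting gives |τ_{X×Y}| = 18.


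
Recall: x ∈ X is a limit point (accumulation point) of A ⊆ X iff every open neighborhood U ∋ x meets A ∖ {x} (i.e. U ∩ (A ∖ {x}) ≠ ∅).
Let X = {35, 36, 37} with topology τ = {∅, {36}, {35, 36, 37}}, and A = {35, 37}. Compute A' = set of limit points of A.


A' = {35, 37}

For each x ∈ X, list the open sets U ∈ τ with x ∈ U, then check whether U ∩ (A ∖ {x}) ≠ ∅ for every such U.
  x = 35: opens ∋ x are {35, 36, 37}; each meets A ∖ {35}, so x IS a limit point.
  x = 36: open {36} ∋ x has {36} ∩ (A ∖ {36}) = ∅, so x is NOT a limit point.
  x = 37: opens ∋ x are {35, 36, 37}; each meets A ∖ {37}, so x IS a limit point.
Collecting: A' = {35, 37}.


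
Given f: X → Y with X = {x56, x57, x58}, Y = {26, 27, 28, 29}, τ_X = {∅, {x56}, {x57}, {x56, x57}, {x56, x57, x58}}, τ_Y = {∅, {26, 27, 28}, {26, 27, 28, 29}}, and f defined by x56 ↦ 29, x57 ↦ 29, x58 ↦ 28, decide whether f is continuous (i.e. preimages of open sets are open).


f is NOT continuous.

Compute f^{-1}(U) for each U ∈ τ_Y:
  U = ∅: f^{-1}(U) = ∅ ∈ τ_X ✓.
  U = {26, 27, 28}: f^{-1}(U) = {x58} ∉ τ_X ✗.
  U = {26, 27, 28, 29}: f^{-1}(U) = {x56, x57, x58} ∈ τ_X ✓.
Found U = {26, 27, 28} with f^{-1}(U) = {x58} not in τ_X. Therefore f is NOT continuous.


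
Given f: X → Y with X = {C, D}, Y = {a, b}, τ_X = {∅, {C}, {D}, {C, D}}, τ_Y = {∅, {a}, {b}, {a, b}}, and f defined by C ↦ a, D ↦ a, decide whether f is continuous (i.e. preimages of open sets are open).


f IS continuous.

Compute f^{-1}(U) for each U ∈ τ_Y:
  U = ∅: f^{-1}(U) = ∅ ∈ τ_X ✓.
  U = {a}: f^{-1}(U) = {C, D} ∈ τ_X ✓.
  U = {b}: f^{-1}(U) = ∅ ∈ τ_X ✓.
  U = {a, b}: f^{-1}(U) = {C, D} ∈ τ_X ✓.
Every preimage lies in τ_X, so f IS continuous.


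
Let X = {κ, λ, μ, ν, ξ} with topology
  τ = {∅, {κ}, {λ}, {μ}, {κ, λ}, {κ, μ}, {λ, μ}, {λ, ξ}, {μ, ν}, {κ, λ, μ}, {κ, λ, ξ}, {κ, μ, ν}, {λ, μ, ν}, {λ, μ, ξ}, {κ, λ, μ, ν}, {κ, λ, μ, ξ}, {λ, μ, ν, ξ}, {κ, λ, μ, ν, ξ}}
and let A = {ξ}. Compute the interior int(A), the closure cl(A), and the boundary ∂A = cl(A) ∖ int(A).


int(A) = ∅, cl(A) = {ξ}, ∂A = {ξ}.

Closed sets in (X, τ) are complements of opens:
  closed(X, τ) = {∅, {κ}, {ν}, {ξ}, {κ, ν}, {κ, ξ}, {λ, ξ}, {μ, ν}, {ν, ξ}, {κ, λ, ξ}, {κ, μ, ν}, {κ, ν, ξ}, {λ, ν, ξ}, {μ, ν, ξ}, {κ, λ, ν, ξ}, {κ, μ, ν, ξ}, {λ, μ, ν, ξ}, {κ, λ, μ, ν, ξ}}.
int(A) = ⋃ {U ∈ τ : U ⊆ A}. Opens contained in A: ∅.
Taking the union of these: int(A) = ∅.
cl(A) = ⋂ {C closed : A ⊆ C}. Closed sets containing A: {ξ}, {κ, ξ}, {λ, ξ}, {ν, ξ}, {κ, λ, ξ}, {κ, ν, ξ}, {λ, ν, ξ}, {μ, ν, ξ}, {κ, λ, ν, ξ}, {κ, μ, ν, ξ}, {λ, μ, ν, ξ}, {κ, λ, μ, ν, ξ}.
Intersecting these: cl(A) = {ξ}.
∂A = cl(A) ∖ int(A) = {ξ} ∖ ∅ = {ξ}.


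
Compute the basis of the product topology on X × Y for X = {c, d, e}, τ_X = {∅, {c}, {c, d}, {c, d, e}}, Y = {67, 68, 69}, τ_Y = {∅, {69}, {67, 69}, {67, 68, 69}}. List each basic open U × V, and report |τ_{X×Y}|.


Basis B = {∅ × ∅, {c} × {69}, {c} × {67, 69}, {c, d} × {69}, {c} × {67, 68, 69}, {c, d, e} × {69}, {c, d} × {67, 69}, {c, d} × {67, 68, 69}, {c, d, e} × {67, 69}, {c, d, e} × {67, 68, 69}}; |τ_{X×Y}| = 20.

Enumerate products U × V with U ∈ τ_X, V ∈ τ_Y (deduplicated):
  ∅ × ∅ = {} (∅)
  {c} × {69} = {(c,69)}
  {c} × {67, 69} = {(c,67), (c,69)}
  {c, d} × {69} = {(c,69), (d,69)}
  {c} × {67, 68, 69} = {(c,67), (c,68), (c,69)}
  {c, d, e} × {69} = {(c,69), (d,69), (e,69)}
  {c, d} × {67, 69} = {(c,67), (c,69), (d,67), (d,69)}
  {c, d} × {67, 68, 69} = {(c,67), (c,68), (c,69), (d,67), (d,68), (d,69)}
  {c, d, e} × {67, 69} = {(c,67), (c,69), (d,67), (d,69), (e,67), (e,69)}
  {c, d, e} × {67, 68, 69} = {(c,67), (c,68), (c,69), (d,67), (d,68), (d,69), (e,67), (e,68), (e,69)}
These 10 distinct sets form the basis B.
Close under arbitrary unions to get τ_{X×Y}; counting gives |τ_{X×Y}| = 20.


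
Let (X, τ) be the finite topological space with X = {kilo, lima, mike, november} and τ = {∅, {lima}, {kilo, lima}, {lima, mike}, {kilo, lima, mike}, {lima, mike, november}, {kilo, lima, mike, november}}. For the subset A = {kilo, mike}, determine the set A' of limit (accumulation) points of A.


A' = {november}

For each x ∈ X, list the open sets U ∈ τ with x ∈ U, then check whether U ∩ (A ∖ {x}) ≠ ∅ for every such U.
  x = kilo: open {kilo, lima} ∋ x has {kilo, lima} ∩ (A ∖ {kilo}) = ∅, so x is NOT a limit point.
  x = lima: open {lima} ∋ x has {lima} ∩ (A ∖ {lima}) = ∅, so x is NOT a limit point.
  x = mike: open {lima, mike} ∋ x has {lima, mike} ∩ (A ∖ {mike}) = ∅, so x is NOT a limit point.
  x = november: opens ∋ x are {lima, mike, november}, {kilo, lima, mike, november}; each meets A ∖ {november}, so x IS a limit point.
Collecting: A' = {november}.
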